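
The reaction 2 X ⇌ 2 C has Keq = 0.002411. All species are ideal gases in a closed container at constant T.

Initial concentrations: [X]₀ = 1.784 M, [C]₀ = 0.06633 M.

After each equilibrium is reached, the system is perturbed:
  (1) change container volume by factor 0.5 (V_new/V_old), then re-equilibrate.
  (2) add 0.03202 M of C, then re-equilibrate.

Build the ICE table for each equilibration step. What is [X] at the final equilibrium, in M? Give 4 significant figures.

[X]_eq = 3.558 M

Q₀ = 0.001382 vs Keq = 0.002411 ⇒ Q<K, forward
Step 1:
                    X           C
  init          1.784     0.06633
  Δ          -0.02027     0.02027
  eq            1.764      0.0866
  solve Keq expr → x = 0.01014; check Q = 0.002411
Then change container volume by factor 0.5 (V_new/V_old).
Step 2:
                    X           C
  init          3.527      0.1732
  Δ                 0           0
  eq            3.527      0.1732
  solve Keq expr → x = 0; check Q = 0.002411
Then add 0.03202 M of C.
Step 3:
                    X           C
  init          3.527      0.2052
  Δ           0.03052    -0.03052
  eq            3.558      0.1747
  solve Keq expr → x = -0.01526; check Q = 0.002411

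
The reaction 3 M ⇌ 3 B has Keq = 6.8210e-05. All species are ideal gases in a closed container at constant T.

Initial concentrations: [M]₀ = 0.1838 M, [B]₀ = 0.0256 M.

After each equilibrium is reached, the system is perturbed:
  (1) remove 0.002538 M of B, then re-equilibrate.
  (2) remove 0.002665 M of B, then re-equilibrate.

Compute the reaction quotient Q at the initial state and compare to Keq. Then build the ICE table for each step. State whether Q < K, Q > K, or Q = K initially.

Q₀ = 0.002702 vs Keq = 6.8210e-05 ⇒ Q>K, reverse
Step 1:
                  M         B
  Initial    0.1838    0.0256
  Change    0.01738  -0.01738
  Equil      0.2012   0.00822
  solve Keq expr → x = -0.005793; check Q = 6.8210e-05
Then remove 0.002538 M of B.
Step 2:
                  M         B
  Initial    0.2012  0.005682
  Change  -0.002438  0.002438
  Equil      0.1987   0.00812
  solve Keq expr → x = 8.1279e-04; check Q = 6.8210e-05
Then remove 0.002665 M of B.
Step 3:
                  M         B
  Initial    0.1987  0.005455
  Change   -0.00256   0.00256
  Equil      0.1962  0.008016
  solve Keq expr → x = 8.5346e-04; check Q = 6.8210e-05

Q₀ = 0.002702; Q > K (proceeds reverse)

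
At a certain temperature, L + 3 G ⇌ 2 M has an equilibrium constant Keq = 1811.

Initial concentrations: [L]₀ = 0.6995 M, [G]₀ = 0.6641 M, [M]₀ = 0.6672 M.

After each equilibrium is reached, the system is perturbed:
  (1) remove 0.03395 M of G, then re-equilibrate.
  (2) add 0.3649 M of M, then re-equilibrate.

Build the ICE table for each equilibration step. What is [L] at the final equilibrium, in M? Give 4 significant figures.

[L]_eq = 0.5311 M

Q₀ = 2.173 vs Keq = 1811 ⇒ Q<K, forward
Step 1:
                    L           G           M
  init         0.6995      0.6641      0.6672
  Δ           -0.1863     -0.5589      0.3726
  eq           0.5132      0.1052        1.04
  solve Keq expr → x = 0.1863; check Q = 1811
Then remove 0.03395 M of G.
Step 2:
                    L           G           M
  init         0.5132     0.07122        1.04
  Δ            0.0106     0.03181    -0.02121
  eq           0.5238       0.103       1.019
  solve Keq expr → x = -0.0106; check Q = 1811
Then add 0.3649 M of M.
Step 3:
                    L           G           M
  init         0.5238       0.103       1.384
  Δ          0.007289     0.02187    -0.01458
  eq           0.5311      0.1249       1.369
  solve Keq expr → x = -0.007289; check Q = 1811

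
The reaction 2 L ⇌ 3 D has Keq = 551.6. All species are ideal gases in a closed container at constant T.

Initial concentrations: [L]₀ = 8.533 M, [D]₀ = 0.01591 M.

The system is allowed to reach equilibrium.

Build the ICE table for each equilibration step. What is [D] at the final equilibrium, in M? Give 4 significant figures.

Q₀ = 5.5310e-08 vs Keq = 551.6 ⇒ Q<K, forward
Step 1:
                  L         D
  I           8.533   0.01591
  C          -7.062     10.59
  E           1.471     10.61
  solve Keq expr → x = 3.531; check Q = 551.6

[D]_eq = 10.61 M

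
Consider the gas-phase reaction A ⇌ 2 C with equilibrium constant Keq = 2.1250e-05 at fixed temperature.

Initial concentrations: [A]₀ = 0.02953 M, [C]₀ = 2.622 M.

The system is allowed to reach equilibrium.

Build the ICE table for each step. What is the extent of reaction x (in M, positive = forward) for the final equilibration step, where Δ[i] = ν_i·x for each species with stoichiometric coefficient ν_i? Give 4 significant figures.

x = -1.308 M

Q₀ = 232.8 vs Keq = 2.1250e-05 ⇒ Q>K, reverse
Step 1:
                   A          C
  init       0.02953      2.622
  Δ            1.308     -2.617
  eq           1.338   0.005332
  solve Keq expr → x = -1.308; check Q = 2.1250e-05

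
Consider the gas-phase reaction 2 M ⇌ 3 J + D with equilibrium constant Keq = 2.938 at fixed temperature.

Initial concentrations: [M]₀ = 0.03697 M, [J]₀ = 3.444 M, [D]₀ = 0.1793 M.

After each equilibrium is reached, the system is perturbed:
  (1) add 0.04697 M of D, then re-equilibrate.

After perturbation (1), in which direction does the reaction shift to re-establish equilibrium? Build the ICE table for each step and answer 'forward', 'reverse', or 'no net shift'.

Direction: reverse

Q₀ = 5359 vs Keq = 2.938 ⇒ Q>K, reverse
Step 1:
                  M         J         D
  I         0.03697     3.444    0.1793
  C          0.3281   -0.4922   -0.1641
  E          0.3651     2.952   0.01523
  solve Keq expr → x = -0.1641; check Q = 2.938
Then add 0.04697 M of D.
Step 2:
                  M         J         D
  I          0.3651     2.952    0.0622
  C         0.07475   -0.1121  -0.03737
  E          0.4399      2.84   0.02482
  solve Keq expr → x = -0.03737; check Q = 2.938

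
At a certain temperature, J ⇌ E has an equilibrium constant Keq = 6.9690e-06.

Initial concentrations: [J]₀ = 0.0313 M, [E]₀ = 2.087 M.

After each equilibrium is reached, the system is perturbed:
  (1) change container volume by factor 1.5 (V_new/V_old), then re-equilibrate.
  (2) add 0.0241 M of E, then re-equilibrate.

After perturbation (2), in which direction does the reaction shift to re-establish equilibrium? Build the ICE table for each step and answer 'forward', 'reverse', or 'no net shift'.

Q₀ = 66.68 vs Keq = 6.9690e-06 ⇒ Q>K, reverse
Step 1:
                  J         E
  I          0.0313     2.087
  C           2.087    -2.087
  E           2.118 1.4762e-05
  solve Keq expr → x = -2.087; check Q = 6.9690e-06
Then change container volume by factor 1.5 (V_new/V_old).
Step 2:
                  J         E
  I           1.412 9.8416e-06
  C               0         0
  E           1.412 9.8416e-06
  solve Keq expr → x = 0; check Q = 6.9690e-06
Then add 0.0241 M of E.
Step 3:
                  J         E
  I           1.412   0.02411
  C          0.0241   -0.0241
  E           1.436 1.0010e-05
  solve Keq expr → x = -0.0241; check Q = 6.9690e-06

Direction: reverse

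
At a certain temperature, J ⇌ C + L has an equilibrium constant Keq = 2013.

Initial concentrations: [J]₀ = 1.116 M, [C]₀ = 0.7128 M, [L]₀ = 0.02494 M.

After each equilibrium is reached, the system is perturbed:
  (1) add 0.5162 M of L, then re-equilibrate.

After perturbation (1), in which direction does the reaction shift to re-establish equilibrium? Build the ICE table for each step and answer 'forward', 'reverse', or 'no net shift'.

Direction: reverse

Q₀ = 0.01593 vs Keq = 2013 ⇒ Q<K, forward
Step 1:
                   J          C          L
  I            1.116     0.7128    0.02494
  C           -1.115      1.115      1.115
  E         0.001035      1.828       1.14
  solve Keq expr → x = 1.115; check Q = 2013
Then add 0.5162 M of L.
Step 2:
                   J          C          L
  I         0.001035      1.828      1.656
  C       4.6789e-04 -4.6789e-04 -4.6789e-04
  E         0.001503      1.827      1.656
  solve Keq expr → x = -4.6789e-04; check Q = 2013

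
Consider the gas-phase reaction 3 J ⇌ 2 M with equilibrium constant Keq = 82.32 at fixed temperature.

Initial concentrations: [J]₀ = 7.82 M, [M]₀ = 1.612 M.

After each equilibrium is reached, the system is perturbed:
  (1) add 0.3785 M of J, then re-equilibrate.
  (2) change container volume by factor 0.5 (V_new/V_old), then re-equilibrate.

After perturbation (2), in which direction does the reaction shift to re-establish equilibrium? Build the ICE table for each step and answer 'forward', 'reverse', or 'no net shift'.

Q₀ = 0.005434 vs Keq = 82.32 ⇒ Q<K, forward
Step 1:
                   J          M
  I             7.82      1.612
  C           -7.036       4.69
  E           0.7843      6.302
  solve Keq expr → x = 2.345; check Q = 82.32
Then add 0.3785 M of J.
Step 2:
                   J          M
  I            1.163      6.302
  C          -0.3588     0.2392
  E           0.8041      6.542
  solve Keq expr → x = 0.1196; check Q = 82.32
Then change container volume by factor 0.5 (V_new/V_old).
Step 3:
                   J          M
  I            1.608      13.08
  C           -0.318      0.212
  E             1.29       13.3
  solve Keq expr → x = 0.106; check Q = 82.32

Direction: forward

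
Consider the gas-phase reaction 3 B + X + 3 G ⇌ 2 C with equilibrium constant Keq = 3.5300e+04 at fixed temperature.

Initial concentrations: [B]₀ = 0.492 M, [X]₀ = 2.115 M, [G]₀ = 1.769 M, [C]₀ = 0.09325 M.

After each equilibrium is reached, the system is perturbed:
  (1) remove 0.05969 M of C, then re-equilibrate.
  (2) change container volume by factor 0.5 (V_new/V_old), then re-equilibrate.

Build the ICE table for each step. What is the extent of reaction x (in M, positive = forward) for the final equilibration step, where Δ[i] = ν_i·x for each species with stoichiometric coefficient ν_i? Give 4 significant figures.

Q₀ = 0.006236 vs Keq = 3.5300e+04 ⇒ Q<K, forward
Step 1:
                    B           X           G           C
  I             0.492       2.115       1.769     0.09325
  C           -0.4815     -0.1605     -0.4815       0.321
  E           0.01052       1.955       1.288      0.4142
  solve Keq expr → x = 0.1605; check Q = 3.5300e+04
Then remove 0.05969 M of C.
Step 2:
                    B           X           G           C
  I           0.01052       1.955       1.288      0.3545
  C         -0.001017 -3.3891e-04   -0.001017  6.7781e-04
  E          0.009506       1.954       1.287      0.3552
  solve Keq expr → x = 3.3891e-04; check Q = 3.5300e+04
Then change container volume by factor 0.5 (V_new/V_old).
Step 3:
                    B           X           G           C
  I           0.01901       3.908       2.573      0.7104
  C          -0.01294   -0.004314    -0.01294    0.008629
  E           0.00607       3.904        2.56      0.7191
  solve Keq expr → x = 0.004314; check Q = 3.5300e+04

x = 0.004314 M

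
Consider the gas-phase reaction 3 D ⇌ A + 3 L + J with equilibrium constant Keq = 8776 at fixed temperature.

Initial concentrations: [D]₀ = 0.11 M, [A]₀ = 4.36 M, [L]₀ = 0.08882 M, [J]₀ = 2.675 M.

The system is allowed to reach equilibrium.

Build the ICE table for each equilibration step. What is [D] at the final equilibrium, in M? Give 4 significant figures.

[D]_eq = 0.0198 M

Q₀ = 6.14 vs Keq = 8776 ⇒ Q<K, forward
Step 1:
                  D         A         L         J
  Initial      0.11      4.36   0.08882     2.675
  Change    -0.0902   0.03007    0.0902   0.03007
  Equil      0.0198      4.39     0.179     2.705
  solve Keq expr → x = 0.03007; check Q = 8776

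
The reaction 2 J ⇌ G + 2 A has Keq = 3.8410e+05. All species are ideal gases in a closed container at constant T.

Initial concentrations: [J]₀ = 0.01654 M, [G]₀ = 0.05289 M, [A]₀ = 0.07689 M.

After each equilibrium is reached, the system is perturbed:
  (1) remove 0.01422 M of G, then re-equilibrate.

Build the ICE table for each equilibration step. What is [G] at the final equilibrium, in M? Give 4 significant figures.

[G]_eq = 0.04692 M

Q₀ = 1.143 vs Keq = 3.8410e+05 ⇒ Q<K, forward
Step 1:
                    J           G           A
  init        0.01654     0.05289     0.07689
  Δ           -0.0165    0.008251      0.0165
  eq       3.7261e-05     0.06114     0.09339
  solve Keq expr → x = 0.008251; check Q = 3.8410e+05
Then remove 0.01422 M of G.
Step 2:
                    J           G           A
  init     3.7261e-05     0.04692     0.09339
  Δ       -4.6170e-06  2.3085e-06  4.6170e-06
  eq       3.2644e-05     0.04692      0.0934
  solve Keq expr → x = 2.3085e-06; check Q = 3.8410e+05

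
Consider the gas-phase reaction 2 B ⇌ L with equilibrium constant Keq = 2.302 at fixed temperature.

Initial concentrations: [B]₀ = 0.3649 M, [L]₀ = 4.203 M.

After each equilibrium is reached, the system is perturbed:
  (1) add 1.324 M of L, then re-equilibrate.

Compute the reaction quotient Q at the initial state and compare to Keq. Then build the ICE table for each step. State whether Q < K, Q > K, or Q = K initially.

Q₀ = 31.57; Q > K (proceeds reverse)

Q₀ = 31.57 vs Keq = 2.302 ⇒ Q>K, reverse
Step 1:
                  B         L
  I          0.3649     4.203
  C           0.911   -0.4555
  E           1.276     3.747
  solve Keq expr → x = -0.4555; check Q = 2.302
Then add 1.324 M of L.
Step 2:
                  B         L
  I           1.276     5.071
  C          0.1941  -0.09705
  E            1.47     4.974
  solve Keq expr → x = -0.09705; check Q = 2.302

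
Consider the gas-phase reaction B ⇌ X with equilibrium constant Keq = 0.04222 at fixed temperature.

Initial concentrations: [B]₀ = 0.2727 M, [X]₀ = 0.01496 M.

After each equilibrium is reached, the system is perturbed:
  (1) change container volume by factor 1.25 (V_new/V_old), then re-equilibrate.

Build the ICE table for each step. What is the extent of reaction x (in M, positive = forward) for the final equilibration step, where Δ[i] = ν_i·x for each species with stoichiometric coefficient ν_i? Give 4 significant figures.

Q₀ = 0.05486 vs Keq = 0.04222 ⇒ Q>K, reverse
Step 1:
                    B           X
  init         0.2727     0.01496
  Δ          0.003307   -0.003307
  eq            0.276     0.01165
  solve Keq expr → x = -0.003307; check Q = 0.04222
Then change container volume by factor 1.25 (V_new/V_old).
Step 2:
                    B           X
  init         0.2208    0.009322
  Δ                 0           0
  eq           0.2208    0.009322
  solve Keq expr → x = 0; check Q = 0.04222

x = 0 M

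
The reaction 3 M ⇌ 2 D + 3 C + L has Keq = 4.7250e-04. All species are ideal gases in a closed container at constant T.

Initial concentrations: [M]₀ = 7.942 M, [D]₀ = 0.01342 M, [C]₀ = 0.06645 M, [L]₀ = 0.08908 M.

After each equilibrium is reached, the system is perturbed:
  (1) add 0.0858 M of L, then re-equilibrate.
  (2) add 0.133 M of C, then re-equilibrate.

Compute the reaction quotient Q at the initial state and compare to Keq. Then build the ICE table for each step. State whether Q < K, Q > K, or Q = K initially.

Q₀ = 9.3968e-12; Q < K (proceeds forward)

Q₀ = 9.3968e-12 vs Keq = 4.7250e-04 ⇒ Q<K, forward
Step 1:
                    M           D           C           L
  I             7.942     0.01342     0.06645     0.08908
  C           -0.9344      0.6229      0.9344      0.3115
  E             7.008      0.6363       1.001      0.4005
  solve Keq expr → x = 0.3115; check Q = 4.7250e-04
Then add 0.0858 M of L.
Step 2:
                    M           D           C           L
  I             7.008      0.6363       1.001      0.4863
  C           0.03084    -0.02056    -0.03084    -0.01028
  E             7.038      0.6158        0.97      0.4761
  solve Keq expr → x = -0.01028; check Q = 4.7250e-04
Then add 0.133 M of C.
Step 3:
                    M           D           C           L
  I             7.038      0.6158       1.103      0.4761
  C           0.06236    -0.04157    -0.06236    -0.02079
  E             7.101      0.5742       1.041      0.4553
  solve Keq expr → x = -0.02079; check Q = 4.7250e-04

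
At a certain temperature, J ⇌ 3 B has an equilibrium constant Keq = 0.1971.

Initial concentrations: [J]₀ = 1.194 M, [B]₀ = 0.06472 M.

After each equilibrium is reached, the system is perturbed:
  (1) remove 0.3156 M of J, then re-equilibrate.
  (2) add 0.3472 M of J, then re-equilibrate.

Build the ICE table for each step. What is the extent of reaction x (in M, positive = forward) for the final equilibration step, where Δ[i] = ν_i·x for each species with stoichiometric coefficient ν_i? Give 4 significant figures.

Q₀ = 2.2704e-04 vs Keq = 0.1971 ⇒ Q<K, forward
Step 1:
                   J          B
  init         1.194    0.06472
  Δ          -0.1737     0.5212
  eq            1.02     0.5859
  solve Keq expr → x = 0.1737; check Q = 0.1971
Then remove 0.3156 M of J.
Step 2:
                   J          B
  init        0.7047     0.5859
  Δ          0.02097   -0.06291
  eq          0.7257      0.523
  solve Keq expr → x = -0.02097; check Q = 0.1971
Then add 0.3472 M of J.
Step 3:
                   J          B
  init         1.073      0.523
  Δ         -0.02285    0.06854
  eq            1.05     0.5915
  solve Keq expr → x = 0.02285; check Q = 0.1971

x = 0.02285 M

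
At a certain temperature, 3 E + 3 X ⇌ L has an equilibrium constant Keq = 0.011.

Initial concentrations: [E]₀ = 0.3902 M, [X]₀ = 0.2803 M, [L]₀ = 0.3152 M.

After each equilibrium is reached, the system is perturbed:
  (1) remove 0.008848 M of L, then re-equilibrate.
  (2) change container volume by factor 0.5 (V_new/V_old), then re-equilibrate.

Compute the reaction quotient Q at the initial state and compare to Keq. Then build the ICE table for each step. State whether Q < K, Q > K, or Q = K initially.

Q₀ = 240.9; Q > K (proceeds reverse)

Q₀ = 240.9 vs Keq = 0.011 ⇒ Q>K, reverse
Step 1:
                    E           X           L
  Initial      0.3902      0.2803      0.3152
  Change       0.8532      0.8532     -0.2844
  Equil         1.243       1.134      0.0308
  solve Keq expr → x = -0.2844; check Q = 0.011
Then remove 0.008848 M of L.
Step 2:
                    E           X           L
  Initial       1.243       1.134     0.02195
  Change     -0.01831    -0.01831    0.006103
  Equil         1.225       1.115     0.02805
  solve Keq expr → x = 0.006103; check Q = 0.011
Then change container volume by factor 0.5 (V_new/V_old).
Step 3:
                    E           X           L
  Initial        2.45        2.23      0.0561
  Change      -0.6345     -0.6345      0.2115
  Equil         1.816       1.596      0.2676
  solve Keq expr → x = 0.2115; check Q = 0.011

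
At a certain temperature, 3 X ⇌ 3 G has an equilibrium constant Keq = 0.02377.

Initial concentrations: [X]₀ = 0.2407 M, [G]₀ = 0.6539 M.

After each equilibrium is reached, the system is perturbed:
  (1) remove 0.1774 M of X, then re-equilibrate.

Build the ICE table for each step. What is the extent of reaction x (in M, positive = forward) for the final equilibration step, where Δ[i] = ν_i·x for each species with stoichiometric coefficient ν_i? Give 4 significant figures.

Q₀ = 20.05 vs Keq = 0.02377 ⇒ Q>K, reverse
Step 1:
                    X           G
  init         0.2407      0.6539
  Δ            0.4541     -0.4541
  eq           0.6948      0.1998
  solve Keq expr → x = -0.1514; check Q = 0.02377
Then remove 0.1774 M of X.
Step 2:
                    X           G
  init         0.5174      0.1998
  Δ           0.03962    -0.03962
  eq            0.557      0.1602
  solve Keq expr → x = -0.01321; check Q = 0.02377

x = -0.01321 M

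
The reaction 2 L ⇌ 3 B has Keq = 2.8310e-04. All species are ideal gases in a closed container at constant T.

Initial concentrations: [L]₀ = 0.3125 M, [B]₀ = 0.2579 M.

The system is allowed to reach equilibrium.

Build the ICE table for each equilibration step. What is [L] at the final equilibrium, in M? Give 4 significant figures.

[L]_eq = 0.4584 M

Q₀ = 0.1757 vs Keq = 2.8310e-04 ⇒ Q>K, reverse
Step 1:
                  L         B
  I          0.3125    0.2579
  C          0.1459   -0.2189
  E          0.4584   0.03904
  solve Keq expr → x = -0.07295; check Q = 2.8310e-04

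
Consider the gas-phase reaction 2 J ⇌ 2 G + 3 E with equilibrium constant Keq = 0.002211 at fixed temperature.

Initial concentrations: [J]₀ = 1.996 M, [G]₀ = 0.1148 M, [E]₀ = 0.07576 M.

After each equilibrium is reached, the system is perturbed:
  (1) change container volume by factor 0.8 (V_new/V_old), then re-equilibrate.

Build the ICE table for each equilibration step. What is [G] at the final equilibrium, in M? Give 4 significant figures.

[G]_eq = 0.3708 M

Q₀ = 1.4384e-06 vs Keq = 0.002211 ⇒ Q<K, forward
Step 1:
                  J         G         E
  init        1.996    0.1148   0.07576
  Δ         -0.2161    0.2161    0.3242
  eq           1.78    0.3309    0.3999
  solve Keq expr → x = 0.1081; check Q = 0.002211
Then change container volume by factor 0.8 (V_new/V_old).
Step 2:
                  J         G         E
  init        2.225    0.4136    0.4999
  Δ         0.04283  -0.04283  -0.06425
  eq          2.268    0.3708    0.4357
  solve Keq expr → x = -0.02142; check Q = 0.002211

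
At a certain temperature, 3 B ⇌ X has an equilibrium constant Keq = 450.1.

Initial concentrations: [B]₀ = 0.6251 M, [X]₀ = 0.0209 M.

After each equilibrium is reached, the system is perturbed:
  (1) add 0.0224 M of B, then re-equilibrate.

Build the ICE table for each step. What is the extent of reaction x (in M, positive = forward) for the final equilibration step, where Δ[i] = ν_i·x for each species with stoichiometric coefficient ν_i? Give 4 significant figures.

x = 0.00717 M

Q₀ = 0.08557 vs Keq = 450.1 ⇒ Q<K, forward
Step 1:
                  B         X
  I          0.6251    0.0209
  C         -0.5483    0.1828
  E         0.07677    0.2037
  solve Keq expr → x = 0.1828; check Q = 450.1
Then add 0.0224 M of B.
Step 2:
                  B         X
  I         0.09917    0.2037
  C        -0.02151   0.00717
  E         0.07766    0.2108
  solve Keq expr → x = 0.00717; check Q = 450.1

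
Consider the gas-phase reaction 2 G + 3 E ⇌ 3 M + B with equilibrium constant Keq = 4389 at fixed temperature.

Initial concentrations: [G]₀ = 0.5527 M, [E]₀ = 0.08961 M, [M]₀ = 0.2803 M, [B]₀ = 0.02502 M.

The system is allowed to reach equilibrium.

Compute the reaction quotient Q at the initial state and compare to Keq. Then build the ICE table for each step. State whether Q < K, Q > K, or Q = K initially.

Q₀ = 2.507; Q < K (proceeds forward)

Q₀ = 2.507 vs Keq = 4389 ⇒ Q<K, forward
Step 1:
                    G           E           M           B
  Initial      0.5527     0.08961      0.2803     0.02502
  Change     -0.05122    -0.07683     0.07683     0.02561
  Equil        0.5015     0.01278      0.3571     0.05063
  solve Keq expr → x = 0.02561; check Q = 4389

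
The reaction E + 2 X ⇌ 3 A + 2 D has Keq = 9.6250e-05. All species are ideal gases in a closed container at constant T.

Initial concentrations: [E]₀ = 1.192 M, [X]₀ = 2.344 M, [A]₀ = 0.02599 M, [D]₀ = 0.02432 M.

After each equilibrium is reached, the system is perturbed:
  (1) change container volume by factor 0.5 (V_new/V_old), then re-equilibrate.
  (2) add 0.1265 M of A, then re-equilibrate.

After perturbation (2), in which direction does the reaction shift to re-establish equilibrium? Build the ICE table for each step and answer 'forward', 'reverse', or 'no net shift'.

Q₀ = 1.5855e-09 vs Keq = 9.6250e-05 ⇒ Q<K, forward
Step 1:
                  E         X         A         D
  I           1.192     2.344   0.02599   0.02432
  C        -0.07622   -0.1524    0.2286    0.1524
  E           1.116     2.192    0.2546    0.1768
  solve Keq expr → x = 0.07622; check Q = 9.6250e-05
Then change container volume by factor 0.5 (V_new/V_old).
Step 2:
                  E         X         A         D
  I           2.232     4.383    0.5093    0.3535
  C         0.04033   0.08067    -0.121  -0.08067
  E           2.272     4.464    0.3883    0.2728
  solve Keq expr → x = -0.04033; check Q = 9.6250e-05
Then add 0.1265 M of A.
Step 3:
                  E         X         A         D
  I           2.272     4.464    0.5148    0.2728
  C         0.02337   0.04674   -0.0701  -0.04674
  E           2.295     4.511    0.4447    0.2261
  solve Keq expr → x = -0.02337; check Q = 9.6250e-05

Direction: reverse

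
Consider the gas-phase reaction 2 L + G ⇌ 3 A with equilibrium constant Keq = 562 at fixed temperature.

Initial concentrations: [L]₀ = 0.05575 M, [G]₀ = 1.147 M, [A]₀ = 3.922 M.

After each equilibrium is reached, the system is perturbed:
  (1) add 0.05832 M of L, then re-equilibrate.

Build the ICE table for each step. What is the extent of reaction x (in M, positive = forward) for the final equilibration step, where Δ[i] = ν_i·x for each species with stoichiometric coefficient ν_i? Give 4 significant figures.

Q₀ = 1.6923e+04 vs Keq = 562 ⇒ Q>K, reverse
Step 1:
                  L         G         A
  Initial   0.05575     1.147     3.922
  Change     0.2038    0.1019   -0.3057
  Equil      0.2596     1.249     3.616
  solve Keq expr → x = -0.1019; check Q = 562
Then add 0.05832 M of L.
Step 2:
                  L         G         A
  Initial    0.3179     1.249     3.616
  Change   -0.04794  -0.02397   0.07191
  Equil        0.27     1.225     3.688
  solve Keq expr → x = 0.02397; check Q = 562

x = 0.02397 M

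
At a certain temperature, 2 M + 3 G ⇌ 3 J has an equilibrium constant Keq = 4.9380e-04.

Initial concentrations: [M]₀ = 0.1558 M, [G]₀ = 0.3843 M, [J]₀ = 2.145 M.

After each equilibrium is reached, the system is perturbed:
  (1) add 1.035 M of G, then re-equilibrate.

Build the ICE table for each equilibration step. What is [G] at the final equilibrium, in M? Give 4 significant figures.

[G]_eq = 3.247 M

Q₀ = 7164 vs Keq = 4.9380e-04 ⇒ Q>K, reverse
Step 1:
                   M          G          J
  I           0.1558     0.3843      2.145
  C            1.276      1.914     -1.914
  E            1.432      2.298     0.2308
  solve Keq expr → x = -0.6381; check Q = 4.9380e-04
Then add 1.035 M of G.
Step 2:
                   M          G          J
  I            1.432      3.333     0.2308
  C         -0.05763   -0.08644    0.08644
  E            1.374      3.247     0.3172
  solve Keq expr → x = 0.02881; check Q = 4.9380e-04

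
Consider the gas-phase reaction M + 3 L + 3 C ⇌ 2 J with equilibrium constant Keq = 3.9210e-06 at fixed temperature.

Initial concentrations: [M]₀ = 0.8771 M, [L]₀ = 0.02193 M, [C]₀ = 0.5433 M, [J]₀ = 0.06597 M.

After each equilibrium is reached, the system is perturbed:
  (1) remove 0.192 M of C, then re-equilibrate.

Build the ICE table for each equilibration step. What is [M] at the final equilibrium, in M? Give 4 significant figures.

[M]_eq = 0.9101 M

Q₀ = 2934 vs Keq = 3.9210e-06 ⇒ Q>K, reverse
Step 1:
                  M         L         C         J
  I          0.8771   0.02193    0.5433   0.06597
  C         0.03296   0.09889   0.09889  -0.06593
  E          0.9101    0.1208    0.6422 4.0828e-05
  solve Keq expr → x = -0.03296; check Q = 3.9210e-06
Then remove 0.192 M of C.
Step 2:
                  M         L         C         J
  I          0.9101    0.1208    0.4502 4.0828e-05
  C       8.4273e-06 2.5282e-05 2.5282e-05 -1.6855e-05
  E          0.9101    0.1208    0.4502 2.3974e-05
  solve Keq expr → x = -8.4273e-06; check Q = 3.9210e-06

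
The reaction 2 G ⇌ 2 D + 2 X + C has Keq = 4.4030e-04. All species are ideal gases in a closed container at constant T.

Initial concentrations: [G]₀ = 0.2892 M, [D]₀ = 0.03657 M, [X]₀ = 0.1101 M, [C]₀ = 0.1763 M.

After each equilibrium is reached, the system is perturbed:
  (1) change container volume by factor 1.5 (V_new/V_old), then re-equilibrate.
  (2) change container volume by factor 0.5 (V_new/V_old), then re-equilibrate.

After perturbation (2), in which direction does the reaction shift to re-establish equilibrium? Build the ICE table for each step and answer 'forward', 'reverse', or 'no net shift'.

Direction: reverse

Q₀ = 3.4173e-05 vs Keq = 4.4030e-04 ⇒ Q<K, forward
Step 1:
                  G         D         X         C
  Initial    0.2892   0.03657    0.1101    0.1763
  Change   -0.04107   0.04107   0.04107   0.02053
  Equil      0.2481   0.07764    0.1512    0.1968
  solve Keq expr → x = 0.02053; check Q = 4.4030e-04
Then change container volume by factor 1.5 (V_new/V_old).
Step 2:
                  G         D         X         C
  Initial    0.1654   0.05176    0.1008    0.1312
  Change   -0.01791   0.01791   0.01791  0.008953
  Equil      0.1475   0.06966    0.1187    0.1402
  solve Keq expr → x = 0.008953; check Q = 4.4030e-04
Then change container volume by factor 0.5 (V_new/V_old).
Step 3:
                  G         D         X         C
  Initial     0.295    0.1393    0.2374    0.2803
  Change     0.0574   -0.0574   -0.0574   -0.0287
  Equil      0.3524   0.08192      0.18    0.2516
  solve Keq expr → x = -0.0287; check Q = 4.4030e-04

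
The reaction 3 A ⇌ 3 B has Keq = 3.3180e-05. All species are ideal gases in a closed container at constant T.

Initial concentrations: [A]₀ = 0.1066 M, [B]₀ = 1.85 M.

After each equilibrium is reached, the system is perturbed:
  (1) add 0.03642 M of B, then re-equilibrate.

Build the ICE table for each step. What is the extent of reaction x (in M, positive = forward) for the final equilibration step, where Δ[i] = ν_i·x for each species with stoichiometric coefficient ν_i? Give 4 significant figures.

x = -0.01176 M

Q₀ = 5227 vs Keq = 3.3180e-05 ⇒ Q>K, reverse
Step 1:
                  A         B
  Initial    0.1066      1.85
  Change      1.789    -1.789
  Equil       1.896   0.06092
  solve Keq expr → x = -0.5964; check Q = 3.3180e-05
Then add 0.03642 M of B.
Step 2:
                  A         B
  Initial     1.896   0.09734
  Change    0.03529  -0.03529
  Equil       1.931   0.06205
  solve Keq expr → x = -0.01176; check Q = 3.3180e-05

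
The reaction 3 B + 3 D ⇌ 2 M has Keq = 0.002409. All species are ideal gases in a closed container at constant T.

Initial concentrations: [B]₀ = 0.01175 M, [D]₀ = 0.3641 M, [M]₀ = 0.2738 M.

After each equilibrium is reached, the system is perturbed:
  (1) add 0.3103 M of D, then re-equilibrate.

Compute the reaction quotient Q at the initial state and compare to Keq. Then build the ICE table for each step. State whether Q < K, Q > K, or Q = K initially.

Q₀ = 9.5740e+05; Q > K (proceeds reverse)

Q₀ = 9.5740e+05 vs Keq = 0.002409 ⇒ Q>K, reverse
Step 1:
                   B          D          M
  I          0.01175     0.3641     0.2738
  C           0.3979     0.3979    -0.2652
  E           0.4096      0.762   0.008558
  solve Keq expr → x = -0.1326; check Q = 0.002409
Then add 0.3103 M of D.
Step 2:
                   B          D          M
  I           0.4096      1.072   0.008558
  C        -0.007761  -0.007761   0.005174
  E           0.4019      1.065    0.01373
  solve Keq expr → x = 0.002587; check Q = 0.002409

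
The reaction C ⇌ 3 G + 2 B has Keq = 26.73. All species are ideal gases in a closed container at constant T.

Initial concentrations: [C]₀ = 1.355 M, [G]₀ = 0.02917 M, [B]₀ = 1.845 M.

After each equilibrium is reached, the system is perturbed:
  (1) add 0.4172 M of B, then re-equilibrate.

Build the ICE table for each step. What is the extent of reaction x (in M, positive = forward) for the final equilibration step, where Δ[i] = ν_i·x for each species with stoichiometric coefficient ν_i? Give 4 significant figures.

Q₀ = 6.2354e-05 vs Keq = 26.73 ⇒ Q<K, forward
Step 1:
                  C         G         B
  init        1.355   0.02917     1.845
  Δ         -0.4726     1.418    0.9452
  eq         0.8824     1.447      2.79
  solve Keq expr → x = 0.4726; check Q = 26.73
Then add 0.4172 M of B.
Step 2:
                  C         G         B
  init       0.8824     1.447     3.207
  Δ         0.03165  -0.09494  -0.06329
  eq          0.914     1.352     3.144
  solve Keq expr → x = -0.03165; check Q = 26.73

x = -0.03165 M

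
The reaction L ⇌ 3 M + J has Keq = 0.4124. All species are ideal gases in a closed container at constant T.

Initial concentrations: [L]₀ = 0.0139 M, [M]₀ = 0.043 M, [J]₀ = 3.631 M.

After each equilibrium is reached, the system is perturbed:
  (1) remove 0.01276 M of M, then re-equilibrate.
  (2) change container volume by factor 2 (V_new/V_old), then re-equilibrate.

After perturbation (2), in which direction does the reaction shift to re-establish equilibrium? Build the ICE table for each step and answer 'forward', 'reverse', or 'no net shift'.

Direction: forward

Q₀ = 0.02077 vs Keq = 0.4124 ⇒ Q<K, forward
Step 1:
                    L           M           J
  I            0.0139       0.043       3.631
  C          -0.01033     0.03098     0.01033
  E          0.003575     0.07398       3.641
  solve Keq expr → x = 0.01033; check Q = 0.4124
Then remove 0.01276 M of M.
Step 2:
                    L           M           J
  I          0.003575     0.06122       3.641
  C         -0.001177    0.003531    0.001177
  E          0.002397     0.06475       3.643
  solve Keq expr → x = 0.001177; check Q = 0.4124
Then change container volume by factor 2 (V_new/V_old).
Step 3:
                    L           M           J
  I          0.001199     0.03237       1.821
  C         -0.001003    0.003009    0.001003
  E        1.9573e-04     0.03538       1.822
  solve Keq expr → x = 0.001003; check Q = 0.4124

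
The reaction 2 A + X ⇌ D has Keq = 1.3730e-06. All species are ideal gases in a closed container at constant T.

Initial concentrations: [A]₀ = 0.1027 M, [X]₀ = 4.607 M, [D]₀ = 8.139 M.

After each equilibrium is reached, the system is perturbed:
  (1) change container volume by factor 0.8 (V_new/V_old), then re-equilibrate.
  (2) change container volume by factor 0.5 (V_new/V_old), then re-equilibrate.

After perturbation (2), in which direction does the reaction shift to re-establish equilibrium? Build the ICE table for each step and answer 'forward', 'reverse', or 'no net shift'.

Q₀ = 167.5 vs Keq = 1.3730e-06 ⇒ Q>K, reverse
Step 1:
                   A          X          D
  Initial     0.1027      4.607      8.139
  Change       16.27      8.134     -8.134
  Equil        16.37      12.74   0.004689
  solve Keq expr → x = -8.134; check Q = 1.3730e-06
Then change container volume by factor 0.8 (V_new/V_old).
Step 2:
                   A          X          D
  Initial      20.46      15.93   0.005861
  Change   -0.006578  -0.003289   0.003289
  Equil        20.46      15.92    0.00915
  solve Keq expr → x = 0.003289; check Q = 1.3730e-06
Then change container volume by factor 0.5 (V_new/V_old).
Step 3:
                   A          X          D
  Initial      40.92      31.85     0.0183
  Change     -0.1088   -0.05439    0.05439
  Equil        40.81      31.79    0.07269
  solve Keq expr → x = 0.05439; check Q = 1.3730e-06

Direction: forward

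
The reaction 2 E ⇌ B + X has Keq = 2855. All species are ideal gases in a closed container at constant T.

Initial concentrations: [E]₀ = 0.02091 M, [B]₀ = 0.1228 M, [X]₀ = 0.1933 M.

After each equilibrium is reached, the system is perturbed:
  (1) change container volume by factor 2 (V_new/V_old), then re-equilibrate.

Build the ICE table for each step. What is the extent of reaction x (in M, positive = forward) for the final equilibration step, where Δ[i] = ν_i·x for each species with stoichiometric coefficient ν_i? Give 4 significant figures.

Q₀ = 54.29 vs Keq = 2855 ⇒ Q<K, forward
Step 1:
                  E         B         X
  I         0.02091    0.1228    0.1933
  C        -0.01786  0.008928  0.008928
  E        0.003055    0.1317    0.2022
  solve Keq expr → x = 0.008928; check Q = 2855
Then change container volume by factor 2 (V_new/V_old).
Step 2:
                  E         B         X
  I        0.001527   0.06586    0.1011
  C               0         0         0
  E        0.001527   0.06586    0.1011
  solve Keq expr → x = 0; check Q = 2855

x = 0 M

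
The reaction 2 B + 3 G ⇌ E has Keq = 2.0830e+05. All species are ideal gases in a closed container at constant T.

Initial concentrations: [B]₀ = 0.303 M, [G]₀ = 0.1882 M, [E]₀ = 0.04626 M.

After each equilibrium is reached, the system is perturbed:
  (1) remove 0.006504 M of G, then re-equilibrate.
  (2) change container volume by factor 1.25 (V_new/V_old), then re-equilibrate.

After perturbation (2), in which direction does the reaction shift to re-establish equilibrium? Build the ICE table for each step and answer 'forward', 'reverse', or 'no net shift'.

Q₀ = 75.59 vs Keq = 2.0830e+05 ⇒ Q<K, forward
Step 1:
                   B          G          E
  init         0.303     0.1882    0.04626
  Δ          -0.1098    -0.1647    0.05489
  eq          0.1932    0.02352     0.1012
  solve Keq expr → x = 0.05489; check Q = 2.0830e+05
Then remove 0.006504 M of G.
Step 2:
                   B          G          E
  init        0.1932    0.01701     0.1012
  Δ         0.004019   0.006029   -0.00201
  eq          0.1972    0.02304    0.09914
  solve Keq expr → x = -0.00201; check Q = 2.0830e+05
Then change container volume by factor 1.25 (V_new/V_old).
Step 3:
                   B          G          E
  init        0.1578    0.01843    0.07932
  Δ         0.003861   0.005791   -0.00193
  eq          0.1616    0.02423    0.07738
  solve Keq expr → x = -0.00193; check Q = 2.0830e+05

Direction: reverse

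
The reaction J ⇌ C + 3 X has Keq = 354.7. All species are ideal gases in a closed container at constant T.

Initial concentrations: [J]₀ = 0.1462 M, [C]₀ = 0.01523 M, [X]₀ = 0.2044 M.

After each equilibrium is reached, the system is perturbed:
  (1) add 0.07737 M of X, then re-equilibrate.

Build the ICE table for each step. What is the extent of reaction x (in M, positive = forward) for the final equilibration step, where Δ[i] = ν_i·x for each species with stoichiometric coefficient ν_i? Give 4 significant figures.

Q₀ = 8.8960e-04 vs Keq = 354.7 ⇒ Q<K, forward
Step 1:
                    J           C           X
  init         0.1462     0.01523      0.2044
  Δ           -0.1461      0.1461      0.4382
  eq       1.2070e-04      0.1613      0.6426
  solve Keq expr → x = 0.1461; check Q = 354.7
Then add 0.07737 M of X.
Step 2:
                    J           C           X
  init     1.2070e-04      0.1613        0.72
  Δ        4.8898e-05 -4.8898e-05 -1.4669e-04
  eq       1.6959e-04      0.1613      0.7199
  solve Keq expr → x = -4.8898e-05; check Q = 354.7

x = -4.8898e-05 M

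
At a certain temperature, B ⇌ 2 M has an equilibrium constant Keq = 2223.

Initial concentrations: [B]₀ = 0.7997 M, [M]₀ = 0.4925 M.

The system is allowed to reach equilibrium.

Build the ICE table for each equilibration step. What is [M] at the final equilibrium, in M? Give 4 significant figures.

[M]_eq = 2.088 M

Q₀ = 0.3033 vs Keq = 2223 ⇒ Q<K, forward
Step 1:
                  B         M
  I          0.7997    0.4925
  C         -0.7977     1.595
  E        0.001961     2.088
  solve Keq expr → x = 0.7977; check Q = 2223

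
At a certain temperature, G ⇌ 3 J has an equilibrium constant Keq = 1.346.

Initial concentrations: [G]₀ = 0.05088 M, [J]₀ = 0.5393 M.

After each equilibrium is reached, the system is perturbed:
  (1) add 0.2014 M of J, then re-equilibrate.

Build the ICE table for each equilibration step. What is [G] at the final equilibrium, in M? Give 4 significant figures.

[G]_eq = 0.1175 M

Q₀ = 3.083 vs Keq = 1.346 ⇒ Q>K, reverse
Step 1:
                    G           J
  Initial     0.05088      0.5393
  Change      0.02438    -0.07314
  Equil       0.07526      0.4662
  solve Keq expr → x = -0.02438; check Q = 1.346
Then add 0.2014 M of J.
Step 2:
                    G           J
  Initial     0.07526      0.6676
  Change      0.04225     -0.1268
  Equil        0.1175      0.5408
  solve Keq expr → x = -0.04225; check Q = 1.346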